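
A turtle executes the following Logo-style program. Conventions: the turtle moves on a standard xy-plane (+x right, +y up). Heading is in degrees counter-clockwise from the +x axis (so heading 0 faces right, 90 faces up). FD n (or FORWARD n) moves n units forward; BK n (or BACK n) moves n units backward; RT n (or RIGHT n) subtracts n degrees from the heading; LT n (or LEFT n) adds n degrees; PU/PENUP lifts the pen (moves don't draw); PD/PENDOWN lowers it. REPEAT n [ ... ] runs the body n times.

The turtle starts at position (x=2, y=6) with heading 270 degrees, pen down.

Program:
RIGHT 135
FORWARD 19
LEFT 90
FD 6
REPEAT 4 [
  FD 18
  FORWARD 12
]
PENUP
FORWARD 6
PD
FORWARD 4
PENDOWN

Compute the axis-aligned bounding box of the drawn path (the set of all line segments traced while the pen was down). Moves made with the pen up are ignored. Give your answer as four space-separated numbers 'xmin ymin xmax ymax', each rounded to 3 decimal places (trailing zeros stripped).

Answer: -107.602 -76.731 2 19.435

Derivation:
Executing turtle program step by step:
Start: pos=(2,6), heading=270, pen down
RT 135: heading 270 -> 135
FD 19: (2,6) -> (-11.435,19.435) [heading=135, draw]
LT 90: heading 135 -> 225
FD 6: (-11.435,19.435) -> (-15.678,15.192) [heading=225, draw]
REPEAT 4 [
  -- iteration 1/4 --
  FD 18: (-15.678,15.192) -> (-28.406,2.464) [heading=225, draw]
  FD 12: (-28.406,2.464) -> (-36.891,-6.021) [heading=225, draw]
  -- iteration 2/4 --
  FD 18: (-36.891,-6.021) -> (-49.619,-18.749) [heading=225, draw]
  FD 12: (-49.619,-18.749) -> (-58.104,-27.234) [heading=225, draw]
  -- iteration 3/4 --
  FD 18: (-58.104,-27.234) -> (-70.832,-39.962) [heading=225, draw]
  FD 12: (-70.832,-39.962) -> (-79.317,-48.447) [heading=225, draw]
  -- iteration 4/4 --
  FD 18: (-79.317,-48.447) -> (-92.045,-61.175) [heading=225, draw]
  FD 12: (-92.045,-61.175) -> (-100.53,-69.66) [heading=225, draw]
]
PU: pen up
FD 6: (-100.53,-69.66) -> (-104.773,-73.903) [heading=225, move]
PD: pen down
FD 4: (-104.773,-73.903) -> (-107.602,-76.731) [heading=225, draw]
PD: pen down
Final: pos=(-107.602,-76.731), heading=225, 11 segment(s) drawn

Segment endpoints: x in {-107.602, -104.773, -100.53, -92.045, -79.317, -70.832, -58.104, -49.619, -36.891, -28.406, -15.678, -11.435, 2}, y in {-76.731, -73.903, -69.66, -61.175, -48.447, -39.962, -27.234, -18.749, -6.021, 2.464, 6, 15.192, 19.435}
xmin=-107.602, ymin=-76.731, xmax=2, ymax=19.435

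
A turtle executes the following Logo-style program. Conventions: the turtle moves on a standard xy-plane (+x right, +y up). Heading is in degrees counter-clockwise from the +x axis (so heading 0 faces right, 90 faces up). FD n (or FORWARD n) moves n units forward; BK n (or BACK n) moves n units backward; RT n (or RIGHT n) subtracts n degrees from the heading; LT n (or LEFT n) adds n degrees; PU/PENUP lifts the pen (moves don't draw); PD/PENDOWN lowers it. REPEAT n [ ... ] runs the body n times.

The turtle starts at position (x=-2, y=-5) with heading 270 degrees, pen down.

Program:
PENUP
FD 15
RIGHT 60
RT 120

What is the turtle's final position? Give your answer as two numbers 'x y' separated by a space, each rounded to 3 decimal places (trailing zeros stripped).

Executing turtle program step by step:
Start: pos=(-2,-5), heading=270, pen down
PU: pen up
FD 15: (-2,-5) -> (-2,-20) [heading=270, move]
RT 60: heading 270 -> 210
RT 120: heading 210 -> 90
Final: pos=(-2,-20), heading=90, 0 segment(s) drawn

Answer: -2 -20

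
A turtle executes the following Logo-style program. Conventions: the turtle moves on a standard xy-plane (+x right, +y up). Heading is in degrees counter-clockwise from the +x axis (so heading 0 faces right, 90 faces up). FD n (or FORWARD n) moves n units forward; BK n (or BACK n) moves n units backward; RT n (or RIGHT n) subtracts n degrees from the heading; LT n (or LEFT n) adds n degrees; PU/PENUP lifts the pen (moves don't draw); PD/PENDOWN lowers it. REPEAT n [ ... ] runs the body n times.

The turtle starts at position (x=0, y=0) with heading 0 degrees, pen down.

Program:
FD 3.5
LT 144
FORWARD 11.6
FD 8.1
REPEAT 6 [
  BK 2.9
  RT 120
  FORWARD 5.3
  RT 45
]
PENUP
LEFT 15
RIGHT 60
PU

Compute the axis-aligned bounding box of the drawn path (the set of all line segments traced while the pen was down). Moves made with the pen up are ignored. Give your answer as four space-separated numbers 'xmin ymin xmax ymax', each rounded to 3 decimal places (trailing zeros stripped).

Executing turtle program step by step:
Start: pos=(0,0), heading=0, pen down
FD 3.5: (0,0) -> (3.5,0) [heading=0, draw]
LT 144: heading 0 -> 144
FD 11.6: (3.5,0) -> (-5.885,6.818) [heading=144, draw]
FD 8.1: (-5.885,6.818) -> (-12.438,11.579) [heading=144, draw]
REPEAT 6 [
  -- iteration 1/6 --
  BK 2.9: (-12.438,11.579) -> (-10.091,9.875) [heading=144, draw]
  RT 120: heading 144 -> 24
  FD 5.3: (-10.091,9.875) -> (-5.25,12.03) [heading=24, draw]
  RT 45: heading 24 -> 339
  -- iteration 2/6 --
  BK 2.9: (-5.25,12.03) -> (-7.957,13.07) [heading=339, draw]
  RT 120: heading 339 -> 219
  FD 5.3: (-7.957,13.07) -> (-12.076,9.734) [heading=219, draw]
  RT 45: heading 219 -> 174
  -- iteration 3/6 --
  BK 2.9: (-12.076,9.734) -> (-9.192,9.431) [heading=174, draw]
  RT 120: heading 174 -> 54
  FD 5.3: (-9.192,9.431) -> (-6.077,13.719) [heading=54, draw]
  RT 45: heading 54 -> 9
  -- iteration 4/6 --
  BK 2.9: (-6.077,13.719) -> (-8.941,13.265) [heading=9, draw]
  RT 120: heading 9 -> 249
  FD 5.3: (-8.941,13.265) -> (-10.84,8.317) [heading=249, draw]
  RT 45: heading 249 -> 204
  -- iteration 5/6 --
  BK 2.9: (-10.84,8.317) -> (-8.191,9.497) [heading=204, draw]
  RT 120: heading 204 -> 84
  FD 5.3: (-8.191,9.497) -> (-7.637,14.768) [heading=84, draw]
  RT 45: heading 84 -> 39
  -- iteration 6/6 --
  BK 2.9: (-7.637,14.768) -> (-9.891,12.943) [heading=39, draw]
  RT 120: heading 39 -> 279
  FD 5.3: (-9.891,12.943) -> (-9.062,7.708) [heading=279, draw]
  RT 45: heading 279 -> 234
]
PU: pen up
LT 15: heading 234 -> 249
RT 60: heading 249 -> 189
PU: pen up
Final: pos=(-9.062,7.708), heading=189, 15 segment(s) drawn

Segment endpoints: x in {-12.438, -12.076, -10.84, -10.091, -9.891, -9.192, -9.062, -8.941, -8.191, -7.957, -7.637, -6.077, -5.885, -5.25, 0, 3.5}, y in {0, 6.818, 7.708, 8.317, 9.431, 9.497, 9.734, 9.875, 11.579, 12.03, 12.943, 13.07, 13.265, 13.719, 14.768}
xmin=-12.438, ymin=0, xmax=3.5, ymax=14.768

Answer: -12.438 0 3.5 14.768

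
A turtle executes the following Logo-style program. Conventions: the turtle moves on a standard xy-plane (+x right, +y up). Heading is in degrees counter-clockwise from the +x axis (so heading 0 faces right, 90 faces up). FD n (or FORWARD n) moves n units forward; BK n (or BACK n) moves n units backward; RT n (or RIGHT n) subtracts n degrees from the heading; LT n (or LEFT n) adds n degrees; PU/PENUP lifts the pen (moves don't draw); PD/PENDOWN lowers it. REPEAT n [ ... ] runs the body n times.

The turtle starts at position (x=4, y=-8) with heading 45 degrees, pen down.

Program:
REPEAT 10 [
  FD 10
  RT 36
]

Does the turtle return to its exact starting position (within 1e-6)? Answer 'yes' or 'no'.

Answer: yes

Derivation:
Executing turtle program step by step:
Start: pos=(4,-8), heading=45, pen down
REPEAT 10 [
  -- iteration 1/10 --
  FD 10: (4,-8) -> (11.071,-0.929) [heading=45, draw]
  RT 36: heading 45 -> 9
  -- iteration 2/10 --
  FD 10: (11.071,-0.929) -> (20.948,0.635) [heading=9, draw]
  RT 36: heading 9 -> 333
  -- iteration 3/10 --
  FD 10: (20.948,0.635) -> (29.858,-3.904) [heading=333, draw]
  RT 36: heading 333 -> 297
  -- iteration 4/10 --
  FD 10: (29.858,-3.904) -> (34.398,-12.815) [heading=297, draw]
  RT 36: heading 297 -> 261
  -- iteration 5/10 --
  FD 10: (34.398,-12.815) -> (32.834,-22.691) [heading=261, draw]
  RT 36: heading 261 -> 225
  -- iteration 6/10 --
  FD 10: (32.834,-22.691) -> (25.763,-29.763) [heading=225, draw]
  RT 36: heading 225 -> 189
  -- iteration 7/10 --
  FD 10: (25.763,-29.763) -> (15.886,-31.327) [heading=189, draw]
  RT 36: heading 189 -> 153
  -- iteration 8/10 --
  FD 10: (15.886,-31.327) -> (6.976,-26.787) [heading=153, draw]
  RT 36: heading 153 -> 117
  -- iteration 9/10 --
  FD 10: (6.976,-26.787) -> (2.436,-17.877) [heading=117, draw]
  RT 36: heading 117 -> 81
  -- iteration 10/10 --
  FD 10: (2.436,-17.877) -> (4,-8) [heading=81, draw]
  RT 36: heading 81 -> 45
]
Final: pos=(4,-8), heading=45, 10 segment(s) drawn

Start position: (4, -8)
Final position: (4, -8)
Distance = 0; < 1e-6 -> CLOSED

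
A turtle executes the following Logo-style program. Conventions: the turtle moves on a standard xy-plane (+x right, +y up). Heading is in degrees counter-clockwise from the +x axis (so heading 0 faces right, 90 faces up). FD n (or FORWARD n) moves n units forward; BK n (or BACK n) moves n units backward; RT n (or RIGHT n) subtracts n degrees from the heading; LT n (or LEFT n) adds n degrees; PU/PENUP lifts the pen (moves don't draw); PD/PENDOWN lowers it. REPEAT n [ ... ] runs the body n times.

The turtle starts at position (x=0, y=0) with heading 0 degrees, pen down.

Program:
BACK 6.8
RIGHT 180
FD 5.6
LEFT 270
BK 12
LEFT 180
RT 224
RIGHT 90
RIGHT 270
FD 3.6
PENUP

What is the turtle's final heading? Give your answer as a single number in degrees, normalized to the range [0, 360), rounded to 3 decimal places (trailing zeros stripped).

Answer: 46

Derivation:
Executing turtle program step by step:
Start: pos=(0,0), heading=0, pen down
BK 6.8: (0,0) -> (-6.8,0) [heading=0, draw]
RT 180: heading 0 -> 180
FD 5.6: (-6.8,0) -> (-12.4,0) [heading=180, draw]
LT 270: heading 180 -> 90
BK 12: (-12.4,0) -> (-12.4,-12) [heading=90, draw]
LT 180: heading 90 -> 270
RT 224: heading 270 -> 46
RT 90: heading 46 -> 316
RT 270: heading 316 -> 46
FD 3.6: (-12.4,-12) -> (-9.899,-9.41) [heading=46, draw]
PU: pen up
Final: pos=(-9.899,-9.41), heading=46, 4 segment(s) drawn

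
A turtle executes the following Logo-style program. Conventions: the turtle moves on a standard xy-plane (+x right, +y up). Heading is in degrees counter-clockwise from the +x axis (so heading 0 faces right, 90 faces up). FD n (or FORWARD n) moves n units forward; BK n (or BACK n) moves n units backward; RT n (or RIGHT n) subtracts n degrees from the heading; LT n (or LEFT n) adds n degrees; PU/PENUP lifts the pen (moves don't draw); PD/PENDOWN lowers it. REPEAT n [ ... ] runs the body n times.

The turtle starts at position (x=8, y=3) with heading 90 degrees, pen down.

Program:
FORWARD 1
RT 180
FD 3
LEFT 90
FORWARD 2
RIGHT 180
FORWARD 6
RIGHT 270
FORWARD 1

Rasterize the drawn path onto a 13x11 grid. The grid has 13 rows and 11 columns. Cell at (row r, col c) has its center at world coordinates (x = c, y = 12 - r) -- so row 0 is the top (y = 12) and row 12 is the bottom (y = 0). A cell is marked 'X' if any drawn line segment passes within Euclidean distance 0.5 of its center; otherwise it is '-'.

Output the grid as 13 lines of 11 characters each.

Segment 0: (8,3) -> (8,4)
Segment 1: (8,4) -> (8,1)
Segment 2: (8,1) -> (10,1)
Segment 3: (10,1) -> (4,1)
Segment 4: (4,1) -> (4,-0)

Answer: -----------
-----------
-----------
-----------
-----------
-----------
-----------
-----------
--------X--
--------X--
--------X--
----XXXXXXX
----X------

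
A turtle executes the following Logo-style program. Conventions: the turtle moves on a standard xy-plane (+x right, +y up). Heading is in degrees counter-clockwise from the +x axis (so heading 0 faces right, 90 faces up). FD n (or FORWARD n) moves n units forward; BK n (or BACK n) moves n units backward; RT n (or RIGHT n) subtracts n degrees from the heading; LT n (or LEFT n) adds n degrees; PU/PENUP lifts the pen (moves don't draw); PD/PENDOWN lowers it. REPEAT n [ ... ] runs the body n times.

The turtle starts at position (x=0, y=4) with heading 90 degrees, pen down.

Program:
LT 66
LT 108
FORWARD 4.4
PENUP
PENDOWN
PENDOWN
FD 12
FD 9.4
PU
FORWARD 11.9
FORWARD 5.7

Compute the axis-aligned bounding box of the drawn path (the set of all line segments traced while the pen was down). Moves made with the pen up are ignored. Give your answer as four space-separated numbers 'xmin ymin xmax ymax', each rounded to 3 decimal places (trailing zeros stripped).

Answer: -2.697 -21.659 0 4

Derivation:
Executing turtle program step by step:
Start: pos=(0,4), heading=90, pen down
LT 66: heading 90 -> 156
LT 108: heading 156 -> 264
FD 4.4: (0,4) -> (-0.46,-0.376) [heading=264, draw]
PU: pen up
PD: pen down
PD: pen down
FD 12: (-0.46,-0.376) -> (-1.714,-12.31) [heading=264, draw]
FD 9.4: (-1.714,-12.31) -> (-2.697,-21.659) [heading=264, draw]
PU: pen up
FD 11.9: (-2.697,-21.659) -> (-3.941,-33.493) [heading=264, move]
FD 5.7: (-3.941,-33.493) -> (-4.537,-39.162) [heading=264, move]
Final: pos=(-4.537,-39.162), heading=264, 3 segment(s) drawn

Segment endpoints: x in {-2.697, -1.714, -0.46, 0}, y in {-21.659, -12.31, -0.376, 4}
xmin=-2.697, ymin=-21.659, xmax=0, ymax=4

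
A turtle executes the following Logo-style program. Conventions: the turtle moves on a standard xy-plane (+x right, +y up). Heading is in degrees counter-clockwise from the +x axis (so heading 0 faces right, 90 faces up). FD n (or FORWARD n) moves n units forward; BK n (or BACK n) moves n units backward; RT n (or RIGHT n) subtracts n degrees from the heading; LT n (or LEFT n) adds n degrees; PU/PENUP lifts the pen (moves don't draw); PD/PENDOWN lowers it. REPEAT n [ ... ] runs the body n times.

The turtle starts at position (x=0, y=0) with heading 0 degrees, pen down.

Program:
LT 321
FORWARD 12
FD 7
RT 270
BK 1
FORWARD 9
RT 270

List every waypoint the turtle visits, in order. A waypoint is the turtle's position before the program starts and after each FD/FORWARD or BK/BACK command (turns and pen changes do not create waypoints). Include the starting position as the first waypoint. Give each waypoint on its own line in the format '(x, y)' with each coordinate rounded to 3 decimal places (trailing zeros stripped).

Executing turtle program step by step:
Start: pos=(0,0), heading=0, pen down
LT 321: heading 0 -> 321
FD 12: (0,0) -> (9.326,-7.552) [heading=321, draw]
FD 7: (9.326,-7.552) -> (14.766,-11.957) [heading=321, draw]
RT 270: heading 321 -> 51
BK 1: (14.766,-11.957) -> (14.136,-12.734) [heading=51, draw]
FD 9: (14.136,-12.734) -> (19.8,-5.74) [heading=51, draw]
RT 270: heading 51 -> 141
Final: pos=(19.8,-5.74), heading=141, 4 segment(s) drawn
Waypoints (5 total):
(0, 0)
(9.326, -7.552)
(14.766, -11.957)
(14.136, -12.734)
(19.8, -5.74)

Answer: (0, 0)
(9.326, -7.552)
(14.766, -11.957)
(14.136, -12.734)
(19.8, -5.74)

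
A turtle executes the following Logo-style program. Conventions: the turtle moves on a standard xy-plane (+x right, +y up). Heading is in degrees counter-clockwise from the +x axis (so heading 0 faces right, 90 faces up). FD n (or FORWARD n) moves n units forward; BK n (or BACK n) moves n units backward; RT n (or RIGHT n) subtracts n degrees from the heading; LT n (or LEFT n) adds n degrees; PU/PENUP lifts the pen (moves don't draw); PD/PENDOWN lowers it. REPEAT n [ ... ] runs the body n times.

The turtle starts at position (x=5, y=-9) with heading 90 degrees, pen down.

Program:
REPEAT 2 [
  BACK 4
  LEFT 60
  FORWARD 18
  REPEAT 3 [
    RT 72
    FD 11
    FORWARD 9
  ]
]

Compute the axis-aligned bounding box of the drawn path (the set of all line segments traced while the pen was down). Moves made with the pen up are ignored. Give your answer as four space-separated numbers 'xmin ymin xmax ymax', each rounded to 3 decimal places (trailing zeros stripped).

Executing turtle program step by step:
Start: pos=(5,-9), heading=90, pen down
REPEAT 2 [
  -- iteration 1/2 --
  BK 4: (5,-9) -> (5,-13) [heading=90, draw]
  LT 60: heading 90 -> 150
  FD 18: (5,-13) -> (-10.588,-4) [heading=150, draw]
  REPEAT 3 [
    -- iteration 1/3 --
    RT 72: heading 150 -> 78
    FD 11: (-10.588,-4) -> (-8.301,6.76) [heading=78, draw]
    FD 9: (-8.301,6.76) -> (-6.43,15.563) [heading=78, draw]
    -- iteration 2/3 --
    RT 72: heading 78 -> 6
    FD 11: (-6.43,15.563) -> (4.51,16.713) [heading=6, draw]
    FD 9: (4.51,16.713) -> (13.46,17.654) [heading=6, draw]
    -- iteration 3/3 --
    RT 72: heading 6 -> 294
    FD 11: (13.46,17.654) -> (17.934,7.605) [heading=294, draw]
    FD 9: (17.934,7.605) -> (21.595,-0.617) [heading=294, draw]
  ]
  -- iteration 2/2 --
  BK 4: (21.595,-0.617) -> (19.968,3.037) [heading=294, draw]
  LT 60: heading 294 -> 354
  FD 18: (19.968,3.037) -> (37.869,1.155) [heading=354, draw]
  REPEAT 3 [
    -- iteration 1/3 --
    RT 72: heading 354 -> 282
    FD 11: (37.869,1.155) -> (40.156,-9.604) [heading=282, draw]
    FD 9: (40.156,-9.604) -> (42.028,-18.408) [heading=282, draw]
    -- iteration 2/3 --
    RT 72: heading 282 -> 210
    FD 11: (42.028,-18.408) -> (32.501,-23.908) [heading=210, draw]
    FD 9: (32.501,-23.908) -> (24.707,-28.408) [heading=210, draw]
    -- iteration 3/3 --
    RT 72: heading 210 -> 138
    FD 11: (24.707,-28.408) -> (16.533,-21.047) [heading=138, draw]
    FD 9: (16.533,-21.047) -> (9.844,-15.025) [heading=138, draw]
  ]
]
Final: pos=(9.844,-15.025), heading=138, 16 segment(s) drawn

Segment endpoints: x in {-10.588, -8.301, -6.43, 4.51, 5, 9.844, 13.46, 16.533, 17.934, 19.968, 21.595, 24.707, 32.501, 37.869, 40.156, 42.028}, y in {-28.408, -23.908, -21.047, -18.408, -15.025, -13, -9.604, -9, -4, -0.617, 1.155, 3.037, 6.76, 7.605, 15.563, 16.713, 17.654}
xmin=-10.588, ymin=-28.408, xmax=42.028, ymax=17.654

Answer: -10.588 -28.408 42.028 17.654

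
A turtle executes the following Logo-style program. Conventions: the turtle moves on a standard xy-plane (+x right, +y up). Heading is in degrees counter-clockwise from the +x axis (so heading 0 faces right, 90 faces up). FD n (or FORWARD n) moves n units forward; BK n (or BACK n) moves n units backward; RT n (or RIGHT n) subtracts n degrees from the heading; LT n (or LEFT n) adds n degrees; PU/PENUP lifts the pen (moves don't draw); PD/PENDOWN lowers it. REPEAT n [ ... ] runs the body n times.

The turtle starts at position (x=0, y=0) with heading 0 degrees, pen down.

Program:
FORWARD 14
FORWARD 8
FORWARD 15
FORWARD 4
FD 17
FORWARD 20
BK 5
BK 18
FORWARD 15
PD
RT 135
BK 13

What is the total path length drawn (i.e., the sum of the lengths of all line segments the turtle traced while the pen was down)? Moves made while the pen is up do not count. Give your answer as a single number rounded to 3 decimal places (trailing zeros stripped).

Executing turtle program step by step:
Start: pos=(0,0), heading=0, pen down
FD 14: (0,0) -> (14,0) [heading=0, draw]
FD 8: (14,0) -> (22,0) [heading=0, draw]
FD 15: (22,0) -> (37,0) [heading=0, draw]
FD 4: (37,0) -> (41,0) [heading=0, draw]
FD 17: (41,0) -> (58,0) [heading=0, draw]
FD 20: (58,0) -> (78,0) [heading=0, draw]
BK 5: (78,0) -> (73,0) [heading=0, draw]
BK 18: (73,0) -> (55,0) [heading=0, draw]
FD 15: (55,0) -> (70,0) [heading=0, draw]
PD: pen down
RT 135: heading 0 -> 225
BK 13: (70,0) -> (79.192,9.192) [heading=225, draw]
Final: pos=(79.192,9.192), heading=225, 10 segment(s) drawn

Segment lengths:
  seg 1: (0,0) -> (14,0), length = 14
  seg 2: (14,0) -> (22,0), length = 8
  seg 3: (22,0) -> (37,0), length = 15
  seg 4: (37,0) -> (41,0), length = 4
  seg 5: (41,0) -> (58,0), length = 17
  seg 6: (58,0) -> (78,0), length = 20
  seg 7: (78,0) -> (73,0), length = 5
  seg 8: (73,0) -> (55,0), length = 18
  seg 9: (55,0) -> (70,0), length = 15
  seg 10: (70,0) -> (79.192,9.192), length = 13
Total = 129

Answer: 129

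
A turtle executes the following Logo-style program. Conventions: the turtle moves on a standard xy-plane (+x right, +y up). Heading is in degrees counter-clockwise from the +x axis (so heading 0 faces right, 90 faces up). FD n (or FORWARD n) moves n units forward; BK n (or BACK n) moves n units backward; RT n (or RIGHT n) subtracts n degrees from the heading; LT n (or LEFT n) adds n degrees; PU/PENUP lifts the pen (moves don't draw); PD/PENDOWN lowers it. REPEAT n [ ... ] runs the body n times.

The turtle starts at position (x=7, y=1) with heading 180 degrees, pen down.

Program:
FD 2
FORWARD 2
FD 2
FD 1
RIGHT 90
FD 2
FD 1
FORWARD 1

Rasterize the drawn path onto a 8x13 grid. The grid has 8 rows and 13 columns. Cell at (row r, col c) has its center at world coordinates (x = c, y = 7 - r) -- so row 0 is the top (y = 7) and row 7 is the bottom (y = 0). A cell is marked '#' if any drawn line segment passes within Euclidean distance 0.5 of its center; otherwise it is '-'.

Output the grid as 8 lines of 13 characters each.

Answer: -------------
-------------
#------------
#------------
#------------
#------------
########-----
-------------

Derivation:
Segment 0: (7,1) -> (5,1)
Segment 1: (5,1) -> (3,1)
Segment 2: (3,1) -> (1,1)
Segment 3: (1,1) -> (0,1)
Segment 4: (0,1) -> (0,3)
Segment 5: (0,3) -> (0,4)
Segment 6: (0,4) -> (0,5)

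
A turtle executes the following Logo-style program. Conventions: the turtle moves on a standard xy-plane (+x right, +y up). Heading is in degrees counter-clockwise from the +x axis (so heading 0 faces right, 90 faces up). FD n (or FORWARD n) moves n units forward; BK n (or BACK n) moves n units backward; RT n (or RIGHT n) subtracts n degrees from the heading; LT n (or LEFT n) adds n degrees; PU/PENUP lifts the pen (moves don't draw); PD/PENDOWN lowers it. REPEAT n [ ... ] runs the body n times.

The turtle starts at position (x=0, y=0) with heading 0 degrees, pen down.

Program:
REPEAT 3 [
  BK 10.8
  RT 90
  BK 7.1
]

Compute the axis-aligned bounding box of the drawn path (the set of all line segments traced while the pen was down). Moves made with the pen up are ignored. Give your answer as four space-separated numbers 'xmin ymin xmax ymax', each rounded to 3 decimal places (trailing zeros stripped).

Answer: -10.8 0 7.1 17.9

Derivation:
Executing turtle program step by step:
Start: pos=(0,0), heading=0, pen down
REPEAT 3 [
  -- iteration 1/3 --
  BK 10.8: (0,0) -> (-10.8,0) [heading=0, draw]
  RT 90: heading 0 -> 270
  BK 7.1: (-10.8,0) -> (-10.8,7.1) [heading=270, draw]
  -- iteration 2/3 --
  BK 10.8: (-10.8,7.1) -> (-10.8,17.9) [heading=270, draw]
  RT 90: heading 270 -> 180
  BK 7.1: (-10.8,17.9) -> (-3.7,17.9) [heading=180, draw]
  -- iteration 3/3 --
  BK 10.8: (-3.7,17.9) -> (7.1,17.9) [heading=180, draw]
  RT 90: heading 180 -> 90
  BK 7.1: (7.1,17.9) -> (7.1,10.8) [heading=90, draw]
]
Final: pos=(7.1,10.8), heading=90, 6 segment(s) drawn

Segment endpoints: x in {-10.8, -3.7, 0, 7.1, 7.1}, y in {0, 7.1, 10.8, 17.9}
xmin=-10.8, ymin=0, xmax=7.1, ymax=17.9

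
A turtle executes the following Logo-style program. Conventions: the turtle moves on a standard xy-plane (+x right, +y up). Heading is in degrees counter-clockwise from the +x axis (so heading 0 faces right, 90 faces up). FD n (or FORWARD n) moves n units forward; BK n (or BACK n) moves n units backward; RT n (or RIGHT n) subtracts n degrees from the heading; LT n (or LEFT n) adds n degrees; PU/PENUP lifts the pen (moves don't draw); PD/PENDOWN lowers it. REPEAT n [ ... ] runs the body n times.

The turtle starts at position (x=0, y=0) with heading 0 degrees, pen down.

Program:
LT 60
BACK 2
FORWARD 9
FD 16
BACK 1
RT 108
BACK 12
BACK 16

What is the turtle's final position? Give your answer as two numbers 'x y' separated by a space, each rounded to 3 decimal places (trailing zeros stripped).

Answer: -7.736 39.861

Derivation:
Executing turtle program step by step:
Start: pos=(0,0), heading=0, pen down
LT 60: heading 0 -> 60
BK 2: (0,0) -> (-1,-1.732) [heading=60, draw]
FD 9: (-1,-1.732) -> (3.5,6.062) [heading=60, draw]
FD 16: (3.5,6.062) -> (11.5,19.919) [heading=60, draw]
BK 1: (11.5,19.919) -> (11,19.053) [heading=60, draw]
RT 108: heading 60 -> 312
BK 12: (11,19.053) -> (2.97,27.97) [heading=312, draw]
BK 16: (2.97,27.97) -> (-7.736,39.861) [heading=312, draw]
Final: pos=(-7.736,39.861), heading=312, 6 segment(s) drawn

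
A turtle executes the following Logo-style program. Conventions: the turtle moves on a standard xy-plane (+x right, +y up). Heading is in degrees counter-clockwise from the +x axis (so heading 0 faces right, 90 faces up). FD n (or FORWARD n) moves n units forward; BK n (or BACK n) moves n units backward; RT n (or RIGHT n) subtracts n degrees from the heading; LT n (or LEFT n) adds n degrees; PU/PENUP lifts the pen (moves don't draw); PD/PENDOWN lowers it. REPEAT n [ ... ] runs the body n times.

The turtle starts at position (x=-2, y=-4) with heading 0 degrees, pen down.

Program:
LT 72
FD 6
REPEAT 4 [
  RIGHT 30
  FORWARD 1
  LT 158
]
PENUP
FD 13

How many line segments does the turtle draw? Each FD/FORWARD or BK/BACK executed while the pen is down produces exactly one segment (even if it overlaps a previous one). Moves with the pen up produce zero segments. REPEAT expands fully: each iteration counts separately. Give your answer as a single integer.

Answer: 5

Derivation:
Executing turtle program step by step:
Start: pos=(-2,-4), heading=0, pen down
LT 72: heading 0 -> 72
FD 6: (-2,-4) -> (-0.146,1.706) [heading=72, draw]
REPEAT 4 [
  -- iteration 1/4 --
  RT 30: heading 72 -> 42
  FD 1: (-0.146,1.706) -> (0.597,2.375) [heading=42, draw]
  LT 158: heading 42 -> 200
  -- iteration 2/4 --
  RT 30: heading 200 -> 170
  FD 1: (0.597,2.375) -> (-0.388,2.549) [heading=170, draw]
  LT 158: heading 170 -> 328
  -- iteration 3/4 --
  RT 30: heading 328 -> 298
  FD 1: (-0.388,2.549) -> (0.082,1.666) [heading=298, draw]
  LT 158: heading 298 -> 96
  -- iteration 4/4 --
  RT 30: heading 96 -> 66
  FD 1: (0.082,1.666) -> (0.489,2.58) [heading=66, draw]
  LT 158: heading 66 -> 224
]
PU: pen up
FD 13: (0.489,2.58) -> (-8.863,-6.451) [heading=224, move]
Final: pos=(-8.863,-6.451), heading=224, 5 segment(s) drawn
Segments drawn: 5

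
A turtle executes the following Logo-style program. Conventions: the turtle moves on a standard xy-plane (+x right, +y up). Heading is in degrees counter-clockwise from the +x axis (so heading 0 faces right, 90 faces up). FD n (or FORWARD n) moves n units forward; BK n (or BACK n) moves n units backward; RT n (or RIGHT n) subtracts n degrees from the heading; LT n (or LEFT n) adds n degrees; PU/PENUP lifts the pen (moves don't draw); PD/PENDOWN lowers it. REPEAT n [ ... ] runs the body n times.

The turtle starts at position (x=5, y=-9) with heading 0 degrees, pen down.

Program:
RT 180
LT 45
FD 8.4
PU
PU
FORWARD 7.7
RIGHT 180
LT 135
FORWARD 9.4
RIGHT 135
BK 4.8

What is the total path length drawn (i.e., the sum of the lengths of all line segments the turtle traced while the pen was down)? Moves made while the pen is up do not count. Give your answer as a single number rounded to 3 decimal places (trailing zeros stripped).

Executing turtle program step by step:
Start: pos=(5,-9), heading=0, pen down
RT 180: heading 0 -> 180
LT 45: heading 180 -> 225
FD 8.4: (5,-9) -> (-0.94,-14.94) [heading=225, draw]
PU: pen up
PU: pen up
FD 7.7: (-0.94,-14.94) -> (-6.384,-20.384) [heading=225, move]
RT 180: heading 225 -> 45
LT 135: heading 45 -> 180
FD 9.4: (-6.384,-20.384) -> (-15.784,-20.384) [heading=180, move]
RT 135: heading 180 -> 45
BK 4.8: (-15.784,-20.384) -> (-19.179,-23.779) [heading=45, move]
Final: pos=(-19.179,-23.779), heading=45, 1 segment(s) drawn

Segment lengths:
  seg 1: (5,-9) -> (-0.94,-14.94), length = 8.4
Total = 8.4

Answer: 8.4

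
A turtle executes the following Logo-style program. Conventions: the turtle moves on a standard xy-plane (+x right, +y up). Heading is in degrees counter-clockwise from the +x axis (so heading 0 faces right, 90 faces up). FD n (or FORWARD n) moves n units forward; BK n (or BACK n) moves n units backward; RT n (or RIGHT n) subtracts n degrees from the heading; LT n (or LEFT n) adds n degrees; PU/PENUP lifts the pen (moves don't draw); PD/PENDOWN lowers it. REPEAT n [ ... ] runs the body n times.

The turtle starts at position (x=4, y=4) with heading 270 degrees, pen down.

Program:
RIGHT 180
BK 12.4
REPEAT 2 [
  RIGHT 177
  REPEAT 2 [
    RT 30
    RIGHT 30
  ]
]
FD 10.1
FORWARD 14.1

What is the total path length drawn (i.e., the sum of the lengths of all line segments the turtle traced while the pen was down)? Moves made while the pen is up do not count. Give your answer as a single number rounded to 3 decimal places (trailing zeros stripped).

Answer: 36.6

Derivation:
Executing turtle program step by step:
Start: pos=(4,4), heading=270, pen down
RT 180: heading 270 -> 90
BK 12.4: (4,4) -> (4,-8.4) [heading=90, draw]
REPEAT 2 [
  -- iteration 1/2 --
  RT 177: heading 90 -> 273
  REPEAT 2 [
    -- iteration 1/2 --
    RT 30: heading 273 -> 243
    RT 30: heading 243 -> 213
    -- iteration 2/2 --
    RT 30: heading 213 -> 183
    RT 30: heading 183 -> 153
  ]
  -- iteration 2/2 --
  RT 177: heading 153 -> 336
  REPEAT 2 [
    -- iteration 1/2 --
    RT 30: heading 336 -> 306
    RT 30: heading 306 -> 276
    -- iteration 2/2 --
    RT 30: heading 276 -> 246
    RT 30: heading 246 -> 216
  ]
]
FD 10.1: (4,-8.4) -> (-4.171,-14.337) [heading=216, draw]
FD 14.1: (-4.171,-14.337) -> (-15.578,-22.624) [heading=216, draw]
Final: pos=(-15.578,-22.624), heading=216, 3 segment(s) drawn

Segment lengths:
  seg 1: (4,4) -> (4,-8.4), length = 12.4
  seg 2: (4,-8.4) -> (-4.171,-14.337), length = 10.1
  seg 3: (-4.171,-14.337) -> (-15.578,-22.624), length = 14.1
Total = 36.6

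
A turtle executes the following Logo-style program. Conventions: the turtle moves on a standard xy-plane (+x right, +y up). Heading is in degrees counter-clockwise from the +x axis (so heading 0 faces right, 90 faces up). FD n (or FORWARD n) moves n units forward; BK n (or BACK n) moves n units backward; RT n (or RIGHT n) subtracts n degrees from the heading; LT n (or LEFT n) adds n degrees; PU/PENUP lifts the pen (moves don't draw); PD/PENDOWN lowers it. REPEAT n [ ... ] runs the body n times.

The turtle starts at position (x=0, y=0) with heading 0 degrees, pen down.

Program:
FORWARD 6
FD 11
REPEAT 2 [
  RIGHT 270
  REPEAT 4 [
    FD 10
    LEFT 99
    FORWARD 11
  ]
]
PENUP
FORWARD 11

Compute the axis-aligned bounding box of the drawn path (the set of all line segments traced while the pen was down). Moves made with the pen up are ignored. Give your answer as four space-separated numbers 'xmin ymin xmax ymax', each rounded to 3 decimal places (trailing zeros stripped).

Answer: -3.741 -15.551 34.096 10.972

Derivation:
Executing turtle program step by step:
Start: pos=(0,0), heading=0, pen down
FD 6: (0,0) -> (6,0) [heading=0, draw]
FD 11: (6,0) -> (17,0) [heading=0, draw]
REPEAT 2 [
  -- iteration 1/2 --
  RT 270: heading 0 -> 90
  REPEAT 4 [
    -- iteration 1/4 --
    FD 10: (17,0) -> (17,10) [heading=90, draw]
    LT 99: heading 90 -> 189
    FD 11: (17,10) -> (6.135,8.279) [heading=189, draw]
    -- iteration 2/4 --
    FD 10: (6.135,8.279) -> (-3.741,6.715) [heading=189, draw]
    LT 99: heading 189 -> 288
    FD 11: (-3.741,6.715) -> (-0.342,-3.747) [heading=288, draw]
    -- iteration 3/4 --
    FD 10: (-0.342,-3.747) -> (2.748,-13.257) [heading=288, draw]
    LT 99: heading 288 -> 27
    FD 11: (2.748,-13.257) -> (12.549,-8.263) [heading=27, draw]
    -- iteration 4/4 --
    FD 10: (12.549,-8.263) -> (21.459,-3.724) [heading=27, draw]
    LT 99: heading 27 -> 126
    FD 11: (21.459,-3.724) -> (14.993,5.176) [heading=126, draw]
  ]
  -- iteration 2/2 --
  RT 270: heading 126 -> 216
  REPEAT 4 [
    -- iteration 1/4 --
    FD 10: (14.993,5.176) -> (6.903,-0.702) [heading=216, draw]
    LT 99: heading 216 -> 315
    FD 11: (6.903,-0.702) -> (14.681,-8.48) [heading=315, draw]
    -- iteration 2/4 --
    FD 10: (14.681,-8.48) -> (21.752,-15.551) [heading=315, draw]
    LT 99: heading 315 -> 54
    FD 11: (21.752,-15.551) -> (28.218,-6.652) [heading=54, draw]
    -- iteration 3/4 --
    FD 10: (28.218,-6.652) -> (34.096,1.438) [heading=54, draw]
    LT 99: heading 54 -> 153
    FD 11: (34.096,1.438) -> (24.295,6.432) [heading=153, draw]
    -- iteration 4/4 --
    FD 10: (24.295,6.432) -> (15.385,10.972) [heading=153, draw]
    LT 99: heading 153 -> 252
    FD 11: (15.385,10.972) -> (11.986,0.51) [heading=252, draw]
  ]
]
PU: pen up
FD 11: (11.986,0.51) -> (8.586,-9.952) [heading=252, move]
Final: pos=(8.586,-9.952), heading=252, 18 segment(s) drawn

Segment endpoints: x in {-3.741, -0.342, 0, 2.748, 6, 6.135, 6.903, 11.986, 12.549, 14.681, 14.993, 15.385, 17, 17, 21.459, 21.752, 24.295, 28.218, 34.096}, y in {-15.551, -13.257, -8.48, -8.263, -6.652, -3.747, -3.724, -0.702, 0, 0.51, 1.438, 5.176, 6.432, 6.715, 8.279, 10, 10.972}
xmin=-3.741, ymin=-15.551, xmax=34.096, ymax=10.972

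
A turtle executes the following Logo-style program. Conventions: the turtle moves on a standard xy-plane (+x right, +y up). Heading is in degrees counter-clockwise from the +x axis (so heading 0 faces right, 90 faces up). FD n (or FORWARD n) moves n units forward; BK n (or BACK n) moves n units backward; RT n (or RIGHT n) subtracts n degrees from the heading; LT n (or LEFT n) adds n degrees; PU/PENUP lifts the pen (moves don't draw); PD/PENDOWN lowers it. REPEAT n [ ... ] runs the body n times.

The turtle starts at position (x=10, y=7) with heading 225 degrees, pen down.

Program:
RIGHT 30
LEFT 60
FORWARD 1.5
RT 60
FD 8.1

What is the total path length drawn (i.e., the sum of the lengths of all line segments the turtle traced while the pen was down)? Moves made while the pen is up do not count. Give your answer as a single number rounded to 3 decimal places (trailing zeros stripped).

Answer: 9.6

Derivation:
Executing turtle program step by step:
Start: pos=(10,7), heading=225, pen down
RT 30: heading 225 -> 195
LT 60: heading 195 -> 255
FD 1.5: (10,7) -> (9.612,5.551) [heading=255, draw]
RT 60: heading 255 -> 195
FD 8.1: (9.612,5.551) -> (1.788,3.455) [heading=195, draw]
Final: pos=(1.788,3.455), heading=195, 2 segment(s) drawn

Segment lengths:
  seg 1: (10,7) -> (9.612,5.551), length = 1.5
  seg 2: (9.612,5.551) -> (1.788,3.455), length = 8.1
Total = 9.6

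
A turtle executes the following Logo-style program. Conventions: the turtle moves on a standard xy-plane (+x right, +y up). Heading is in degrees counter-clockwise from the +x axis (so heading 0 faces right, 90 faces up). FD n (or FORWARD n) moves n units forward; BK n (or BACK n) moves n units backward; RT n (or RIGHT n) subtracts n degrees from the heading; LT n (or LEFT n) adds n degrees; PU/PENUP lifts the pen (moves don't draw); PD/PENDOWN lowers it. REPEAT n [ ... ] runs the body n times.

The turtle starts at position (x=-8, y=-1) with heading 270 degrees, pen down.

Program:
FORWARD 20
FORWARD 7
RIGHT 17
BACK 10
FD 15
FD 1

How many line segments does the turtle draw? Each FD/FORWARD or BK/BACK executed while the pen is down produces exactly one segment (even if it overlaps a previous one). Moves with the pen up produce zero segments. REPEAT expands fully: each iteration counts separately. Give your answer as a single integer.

Answer: 5

Derivation:
Executing turtle program step by step:
Start: pos=(-8,-1), heading=270, pen down
FD 20: (-8,-1) -> (-8,-21) [heading=270, draw]
FD 7: (-8,-21) -> (-8,-28) [heading=270, draw]
RT 17: heading 270 -> 253
BK 10: (-8,-28) -> (-5.076,-18.437) [heading=253, draw]
FD 15: (-5.076,-18.437) -> (-9.462,-32.782) [heading=253, draw]
FD 1: (-9.462,-32.782) -> (-9.754,-33.738) [heading=253, draw]
Final: pos=(-9.754,-33.738), heading=253, 5 segment(s) drawn
Segments drawn: 5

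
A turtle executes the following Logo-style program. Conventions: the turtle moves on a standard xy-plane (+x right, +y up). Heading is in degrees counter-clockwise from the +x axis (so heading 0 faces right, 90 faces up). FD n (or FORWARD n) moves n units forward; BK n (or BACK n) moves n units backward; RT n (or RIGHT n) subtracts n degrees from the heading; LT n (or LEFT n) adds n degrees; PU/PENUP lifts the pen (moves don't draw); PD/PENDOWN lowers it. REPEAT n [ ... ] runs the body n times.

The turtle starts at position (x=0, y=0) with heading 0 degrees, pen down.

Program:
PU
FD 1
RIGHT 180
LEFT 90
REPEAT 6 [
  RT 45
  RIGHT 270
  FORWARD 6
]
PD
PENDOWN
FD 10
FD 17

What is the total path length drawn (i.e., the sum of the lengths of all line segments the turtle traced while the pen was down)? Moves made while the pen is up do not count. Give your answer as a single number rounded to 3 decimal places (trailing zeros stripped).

Answer: 27

Derivation:
Executing turtle program step by step:
Start: pos=(0,0), heading=0, pen down
PU: pen up
FD 1: (0,0) -> (1,0) [heading=0, move]
RT 180: heading 0 -> 180
LT 90: heading 180 -> 270
REPEAT 6 [
  -- iteration 1/6 --
  RT 45: heading 270 -> 225
  RT 270: heading 225 -> 315
  FD 6: (1,0) -> (5.243,-4.243) [heading=315, move]
  -- iteration 2/6 --
  RT 45: heading 315 -> 270
  RT 270: heading 270 -> 0
  FD 6: (5.243,-4.243) -> (11.243,-4.243) [heading=0, move]
  -- iteration 3/6 --
  RT 45: heading 0 -> 315
  RT 270: heading 315 -> 45
  FD 6: (11.243,-4.243) -> (15.485,0) [heading=45, move]
  -- iteration 4/6 --
  RT 45: heading 45 -> 0
  RT 270: heading 0 -> 90
  FD 6: (15.485,0) -> (15.485,6) [heading=90, move]
  -- iteration 5/6 --
  RT 45: heading 90 -> 45
  RT 270: heading 45 -> 135
  FD 6: (15.485,6) -> (11.243,10.243) [heading=135, move]
  -- iteration 6/6 --
  RT 45: heading 135 -> 90
  RT 270: heading 90 -> 180
  FD 6: (11.243,10.243) -> (5.243,10.243) [heading=180, move]
]
PD: pen down
PD: pen down
FD 10: (5.243,10.243) -> (-4.757,10.243) [heading=180, draw]
FD 17: (-4.757,10.243) -> (-21.757,10.243) [heading=180, draw]
Final: pos=(-21.757,10.243), heading=180, 2 segment(s) drawn

Segment lengths:
  seg 1: (5.243,10.243) -> (-4.757,10.243), length = 10
  seg 2: (-4.757,10.243) -> (-21.757,10.243), length = 17
Total = 27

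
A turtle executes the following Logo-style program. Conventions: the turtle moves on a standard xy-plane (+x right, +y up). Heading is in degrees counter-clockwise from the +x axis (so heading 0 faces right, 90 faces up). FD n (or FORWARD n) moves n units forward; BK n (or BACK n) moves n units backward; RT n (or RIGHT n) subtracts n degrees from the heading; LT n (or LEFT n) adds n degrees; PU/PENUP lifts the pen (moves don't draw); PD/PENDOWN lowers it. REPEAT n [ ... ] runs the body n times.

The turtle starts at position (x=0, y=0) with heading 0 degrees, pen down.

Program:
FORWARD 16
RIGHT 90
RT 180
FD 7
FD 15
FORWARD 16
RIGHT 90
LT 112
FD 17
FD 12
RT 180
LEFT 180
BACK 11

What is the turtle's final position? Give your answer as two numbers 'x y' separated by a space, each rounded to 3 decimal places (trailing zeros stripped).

Executing turtle program step by step:
Start: pos=(0,0), heading=0, pen down
FD 16: (0,0) -> (16,0) [heading=0, draw]
RT 90: heading 0 -> 270
RT 180: heading 270 -> 90
FD 7: (16,0) -> (16,7) [heading=90, draw]
FD 15: (16,7) -> (16,22) [heading=90, draw]
FD 16: (16,22) -> (16,38) [heading=90, draw]
RT 90: heading 90 -> 0
LT 112: heading 0 -> 112
FD 17: (16,38) -> (9.632,53.762) [heading=112, draw]
FD 12: (9.632,53.762) -> (5.136,64.888) [heading=112, draw]
RT 180: heading 112 -> 292
LT 180: heading 292 -> 112
BK 11: (5.136,64.888) -> (9.257,54.689) [heading=112, draw]
Final: pos=(9.257,54.689), heading=112, 7 segment(s) drawn

Answer: 9.257 54.689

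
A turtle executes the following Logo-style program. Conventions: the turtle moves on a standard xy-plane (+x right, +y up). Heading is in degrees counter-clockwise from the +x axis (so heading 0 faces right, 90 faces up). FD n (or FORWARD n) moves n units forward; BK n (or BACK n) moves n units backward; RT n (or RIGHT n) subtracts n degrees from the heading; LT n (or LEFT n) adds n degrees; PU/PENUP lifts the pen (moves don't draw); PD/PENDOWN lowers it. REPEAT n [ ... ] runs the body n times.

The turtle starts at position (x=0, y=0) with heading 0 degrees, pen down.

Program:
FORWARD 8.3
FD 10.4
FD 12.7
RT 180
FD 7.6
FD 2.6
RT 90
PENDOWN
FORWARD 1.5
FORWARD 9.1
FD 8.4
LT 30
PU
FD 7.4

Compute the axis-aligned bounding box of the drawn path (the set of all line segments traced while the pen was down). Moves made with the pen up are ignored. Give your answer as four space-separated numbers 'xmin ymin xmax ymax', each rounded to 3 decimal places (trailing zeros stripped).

Answer: 0 0 31.4 19

Derivation:
Executing turtle program step by step:
Start: pos=(0,0), heading=0, pen down
FD 8.3: (0,0) -> (8.3,0) [heading=0, draw]
FD 10.4: (8.3,0) -> (18.7,0) [heading=0, draw]
FD 12.7: (18.7,0) -> (31.4,0) [heading=0, draw]
RT 180: heading 0 -> 180
FD 7.6: (31.4,0) -> (23.8,0) [heading=180, draw]
FD 2.6: (23.8,0) -> (21.2,0) [heading=180, draw]
RT 90: heading 180 -> 90
PD: pen down
FD 1.5: (21.2,0) -> (21.2,1.5) [heading=90, draw]
FD 9.1: (21.2,1.5) -> (21.2,10.6) [heading=90, draw]
FD 8.4: (21.2,10.6) -> (21.2,19) [heading=90, draw]
LT 30: heading 90 -> 120
PU: pen up
FD 7.4: (21.2,19) -> (17.5,25.409) [heading=120, move]
Final: pos=(17.5,25.409), heading=120, 8 segment(s) drawn

Segment endpoints: x in {0, 8.3, 18.7, 21.2, 23.8, 31.4}, y in {0, 0, 0, 1.5, 10.6, 19}
xmin=0, ymin=0, xmax=31.4, ymax=19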